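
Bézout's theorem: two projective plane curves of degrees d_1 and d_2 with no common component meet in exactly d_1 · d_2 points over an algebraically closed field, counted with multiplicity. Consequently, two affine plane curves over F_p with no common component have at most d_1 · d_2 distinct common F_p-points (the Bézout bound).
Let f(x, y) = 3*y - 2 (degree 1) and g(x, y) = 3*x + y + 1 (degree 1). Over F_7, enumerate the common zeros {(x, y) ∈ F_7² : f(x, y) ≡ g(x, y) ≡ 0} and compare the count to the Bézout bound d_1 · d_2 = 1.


Common zeros: {(1, 3)}; count = 1; Bézout bound = 1.

deg(f) = 1, deg(g) = 1, so Bézout bound = 1.
Scan x ∈ F_7. For each x, list the y ∈ F_7 with f(x, y) ≡ 0 and those with g(x, y) ≡ 0 (mod 7); the common zeros in that column are the intersection.
  x = 0: f ≡ 0 at y ∈ {3}; g ≡ 0 at y ∈ {6}; common: ∅.
  x = 1: f ≡ 0 at y ∈ {3}; g ≡ 0 at y ∈ {3}; common: {3}.
  x = 2: f ≡ 0 at y ∈ {3}; g ≡ 0 at y ∈ {0}; common: ∅.
  x = 3: f ≡ 0 at y ∈ {3}; g ≡ 0 at y ∈ {4}; common: ∅.
  x = 4: f ≡ 0 at y ∈ {3}; g ≡ 0 at y ∈ {1}; common: ∅.
  x = 5: f ≡ 0 at y ∈ {3}; g ≡ 0 at y ∈ {5}; common: ∅.
  x = 6: f ≡ 0 at y ∈ {3}; g ≡ 0 at y ∈ {2}; common: ∅.
Collecting: common zeros = {(1, 3)}, so the count is 1.
Comparison with the Bézout bound: 1 ≤ 1 = deg(f)·deg(g), as expected for curves with no common component (the bound is attained).


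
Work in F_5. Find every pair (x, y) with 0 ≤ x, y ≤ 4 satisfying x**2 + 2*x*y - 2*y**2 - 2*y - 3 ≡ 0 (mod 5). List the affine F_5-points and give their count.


Affine F_5-points: {(0, 2), (1, 2), (1, 3), (3, 3), (3, 4), (4, 4)}; count = 6.

For each of the 25 pairs (x, y) ∈ F_5², evaluate f(x, y) mod 5. Record the zeros.
  x = 0: [0↦2, 1↦3, 2↦0, 3↦3, 4↦2]  zeros at y ∈ {2}
  x = 1: [0↦3, 1↦1, 2↦0, 3↦0, 4↦1]  zeros at y ∈ {2, 3}
  x = 2: [0↦1, 1↦1, 2↦2, 3↦4, 4↦2]  zeros at y ∈ ∅
  x = 3: [0↦1, 1↦3, 2↦1, 3↦0, 4↦0]  zeros at y ∈ {3, 4}
  x = 4: [0↦3, 1↦2, 2↦2, 3↦3, 4↦0]  zeros at y ∈ {4}
Collecting zeros: affine points = {(0, 2), (1, 2), (1, 3), (3, 3), (3, 4), (4, 4)}.
Total count |C(F_5)_aff| = 6.


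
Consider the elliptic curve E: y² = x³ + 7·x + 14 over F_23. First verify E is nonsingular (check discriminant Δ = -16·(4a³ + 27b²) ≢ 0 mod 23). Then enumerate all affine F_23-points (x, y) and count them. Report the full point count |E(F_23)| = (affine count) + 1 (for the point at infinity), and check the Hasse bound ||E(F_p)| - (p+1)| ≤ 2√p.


Affine points = {(2, 6), (2, 17), (3, 4), (3, 19), (5, 6), (5, 17), (9, 1), (9, 22), (10, 7), (10, 16), (12, 3), (12, 20), (13, 5), (13, 18), (14, 2), (14, 21), (16, 6), (16, 17), (17, 3), (17, 20), (20, 9), (20, 14), (22, 11), (22, 12)}; affine count = 24; |E(F_23)| = 25.

Discriminant check: Δ ∝ 4a³ + 27b² = 4·7³ + 27·14² = 4·343 + 27·196 ≡ 17 (mod 23). Nonzero ⇒ E is nonsingular.
For each x ∈ F_23, compute rhs = x³ + 7·x + 14 mod 23, then count y ∈ F_23 with y² ≡ rhs.
  x = 0: rhs = 14, matching y values: none (0 points).
  x = 1: rhs = 22, matching y values: none (0 points).
  x = 2: rhs = 13, matching y values: 6, 17 (2 points).
  x = 3: rhs = 16, matching y values: 4, 19 (2 points).
  x = 4: rhs = 14, matching y values: none (0 points).
  x = 5: rhs = 13, matching y values: 6, 17 (2 points).
  x = 6: rhs = 19, matching y values: none (0 points).
  x = 7: rhs = 15, matching y values: none (0 points).
  x = 8: rhs = 7, matching y values: none (0 points).
  x = 9: rhs = 1, matching y values: 1, 22 (2 points).
  x = 10: rhs = 3, matching y values: 7, 16 (2 points).
  x = 11: rhs = 19, matching y values: none (0 points).
  x = 12: rhs = 9, matching y values: 3, 20 (2 points).
  x = 13: rhs = 2, matching y values: 5, 18 (2 points).
  x = 14: rhs = 4, matching y values: 2, 21 (2 points).
  x = 15: rhs = 21, matching y values: none (0 points).
  x = 16: rhs = 13, matching y values: 6, 17 (2 points).
  x = 17: rhs = 9, matching y values: 3, 20 (2 points).
  x = 18: rhs = 15, matching y values: none (0 points).
  x = 19: rhs = 14, matching y values: none (0 points).
  x = 20: rhs = 12, matching y values: 9, 14 (2 points).
  x = 21: rhs = 15, matching y values: none (0 points).
  x = 22: rhs = 6, matching y values: 11, 12 (2 points).
Total affine count: 24.
Full point count |E(F_23)| = 24 + 1 = 25.
Hasse bound: |25 − (23+1)| = |1| = 1 ≤ 2√23 ≈ 9.5917 ✓.


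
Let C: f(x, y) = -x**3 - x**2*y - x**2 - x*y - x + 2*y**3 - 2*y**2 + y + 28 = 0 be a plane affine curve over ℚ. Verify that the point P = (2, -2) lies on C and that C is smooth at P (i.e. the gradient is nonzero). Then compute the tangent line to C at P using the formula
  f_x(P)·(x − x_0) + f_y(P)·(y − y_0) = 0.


Tangent line at P: -7*x + 27*y + 68 = 0.

Step 1: f(2, -2) = 0, so P lies on C.
Step 2: partial derivatives
  f_x(x, y) = -3*x**2 - 2*x*y - 2*x - y - 1, f_y(x, y) = -x**2 - x + 6*y**2 - 4*y + 1.
  f_x(P) = -7, f_y(P) = 27 (gradient nonzero, so P is smooth).
Step 3: tangent line at P: -7·(x − 2) + 27·(y − -2) = 0.
Expanding: -7*x + 27*y + 68 = 0.


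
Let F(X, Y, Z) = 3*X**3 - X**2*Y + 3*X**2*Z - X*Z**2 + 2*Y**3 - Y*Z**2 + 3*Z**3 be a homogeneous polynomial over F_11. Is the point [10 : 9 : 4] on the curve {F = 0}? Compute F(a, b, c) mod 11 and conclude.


F(10,9,4) ≡ 4 (mod 11); P is NOT on the curve.

Evaluate F(10, 9, 4) term-by-term (mod 11).
  3*X**3 ↦ 3·1000·1·1 = 3000
  -X**2*Y ↦ -1·100·9·1 = -900
  3*X**2*Z ↦ 3·100·1·4 = 1200
  -X*Z**2 ↦ -1·10·1·16 = -160
  2*Y**3 ↦ 2·1·729·1 = 1458
  -Y*Z**2 ↦ -1·1·9·16 = -144
  3*Z**3 ↦ 3·1·1·64 = 192
Sum: F(10, 9, 4) = (3000) + (-900) + (1200) + (-160) + (1458) + (-144) + (192) = 4646.
Reducing mod 11: 4646 ≡ 4 (mod 11).
Since F(a, b, c) ≡ 4 ≠ 0 (mod 11), P does NOT lie on the curve.


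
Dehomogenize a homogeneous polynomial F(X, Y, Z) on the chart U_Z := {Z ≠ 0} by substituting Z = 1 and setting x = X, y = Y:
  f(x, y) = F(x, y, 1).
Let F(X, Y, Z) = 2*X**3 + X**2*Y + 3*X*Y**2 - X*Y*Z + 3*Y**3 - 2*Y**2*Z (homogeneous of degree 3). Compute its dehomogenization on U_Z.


f(x, y) = 2*x**3 + x**2*y + 3*x*y**2 - x*y + 3*y**3 - 2*y**2

On U_Z we set Z = 1. Each monomial c·X^i·Y^j·Z^k in F becomes c·x^i·y^j·1^k = c·x^i·y^j.
Substituting Z = 1: F(X, Y, 1) = 2*x**3 + x**2*y + 3*x*y**2 - x*y + 3*y**3 - 2*y**2.
Note: deg(f) ≤ deg(F) = 3; strict inequality happens when F is divisible by Z (lost terms).


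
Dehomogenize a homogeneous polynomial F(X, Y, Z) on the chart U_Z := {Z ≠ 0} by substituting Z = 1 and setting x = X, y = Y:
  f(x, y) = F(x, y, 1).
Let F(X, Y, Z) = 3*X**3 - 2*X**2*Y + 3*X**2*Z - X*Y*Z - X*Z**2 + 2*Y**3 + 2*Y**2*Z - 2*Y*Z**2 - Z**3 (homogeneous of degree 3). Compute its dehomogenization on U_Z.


f(x, y) = 3*x**3 - 2*x**2*y + 3*x**2 - x*y - x + 2*y**3 + 2*y**2 - 2*y - 1

On U_Z we set Z = 1. Each monomial c·X^i·Y^j·Z^k in F becomes c·x^i·y^j·1^k = c·x^i·y^j.
Substituting Z = 1: F(X, Y, 1) = 3*x**3 - 2*x**2*y + 3*x**2 - x*y - x + 2*y**3 + 2*y**2 - 2*y - 1.
Note: deg(f) ≤ deg(F) = 3; strict inequality happens when F is divisible by Z (lost terms).


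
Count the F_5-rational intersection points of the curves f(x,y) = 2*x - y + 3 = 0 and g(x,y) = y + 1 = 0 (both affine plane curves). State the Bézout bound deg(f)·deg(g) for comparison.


Common zeros: {(3, 4)}; count = 1; Bézout bound = 1.

deg(f) = 1, deg(g) = 1, so Bézout bound = 1.
Scan x ∈ F_5. For each x, list the y ∈ F_5 with f(x, y) ≡ 0 and those with g(x, y) ≡ 0 (mod 5); the common zeros in that column are the intersection.
  x = 0: f ≡ 0 at y ∈ {3}; g ≡ 0 at y ∈ {4}; common: ∅.
  x = 1: f ≡ 0 at y ∈ {0}; g ≡ 0 at y ∈ {4}; common: ∅.
  x = 2: f ≡ 0 at y ∈ {2}; g ≡ 0 at y ∈ {4}; common: ∅.
  x = 3: f ≡ 0 at y ∈ {4}; g ≡ 0 at y ∈ {4}; common: {4}.
  x = 4: f ≡ 0 at y ∈ {1}; g ≡ 0 at y ∈ {4}; common: ∅.
Collecting: common zeros = {(3, 4)}, so the count is 1.
Comparison with the Bézout bound: 1 ≤ 1 = deg(f)·deg(g), as expected for curves with no common component (the bound is attained).


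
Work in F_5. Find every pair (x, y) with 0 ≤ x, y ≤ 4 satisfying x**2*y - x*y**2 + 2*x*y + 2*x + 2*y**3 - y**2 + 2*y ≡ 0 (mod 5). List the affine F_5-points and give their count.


Affine F_5-points: {(0, 0), (0, 4), (1, 2), (3, 2), (3, 3), (4, 3), (4, 4)}; count = 7.

For each of the 25 pairs (x, y) ∈ F_5², evaluate f(x, y) mod 5. Record the zeros.
  x = 0: [0↦0, 1↦3, 2↦1, 3↦1, 4↦0]  zeros at y ∈ {0, 4}
  x = 1: [0↦2, 1↦2, 2↦0, 3↦3, 4↦3]  zeros at y ∈ {2}
  x = 2: [0↦4, 1↦3, 2↦3, 3↦1, 4↦4]  zeros at y ∈ ∅
  x = 3: [0↦1, 1↦1, 2↦0, 3↦0, 4↦3]  zeros at y ∈ {2, 3}
  x = 4: [0↦3, 1↦1, 2↦1, 3↦0, 4↦0]  zeros at y ∈ {3, 4}
Collecting zeros: affine points = {(0, 0), (0, 4), (1, 2), (3, 2), (3, 3), (4, 3), (4, 4)}.
Total count |C(F_5)_aff| = 7.


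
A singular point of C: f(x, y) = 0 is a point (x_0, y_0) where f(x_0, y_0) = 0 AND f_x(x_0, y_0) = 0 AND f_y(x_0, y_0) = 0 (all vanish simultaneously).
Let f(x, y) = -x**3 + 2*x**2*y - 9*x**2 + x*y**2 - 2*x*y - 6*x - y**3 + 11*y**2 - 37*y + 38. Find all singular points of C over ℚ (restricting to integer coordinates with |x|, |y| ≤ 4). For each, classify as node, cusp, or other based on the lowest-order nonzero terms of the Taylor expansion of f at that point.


Singular points: {(-1, 3)}; classification: cusp.

Compute partial derivatives:
  f_x = -3*x**2 + 4*x*y - 18*x + y**2 - 2*y - 6.
  f_y = 2*x**2 + 2*x*y - 2*x - 3*y**2 + 22*y - 37.
Scan x_0 ∈ {−4, ..., 4}. For each x_0, f_y(x_0, y) is a polynomial in y; find its integer roots y ∈ {−4, ..., 4}, then test f_x and f at those candidates.
  x = -4: f_y(-4, y) = -3*y**2 + 14*y + 3; no integer root y with |y| ≤ 4.
  x = -3: f_y(-3, y) = -3*y**2 + 16*y - 13; vanishes at y ∈ {1}. (-3, 1): f_x = 8 ≠ 0.
  x = -2: f_y(-2, y) = -3*y**2 + 18*y - 25; no integer root y with |y| ≤ 4.
  x = -1: f_y(-1, y) = -3*y**2 + 20*y - 33; vanishes at y ∈ {3}. (-1, 3): f_x = 0, f = 0 — SINGULAR.
  x = 0: f_y(0, y) = -3*y**2 + 22*y - 37; no integer root y with |y| ≤ 4.
  x = 1: f_y(1, y) = -3*y**2 + 24*y - 37; no integer root y with |y| ≤ 4.
  x = 2: f_y(2, y) = -3*y**2 + 26*y - 33; no integer root y with |y| ≤ 4.
  x = 3: f_y(3, y) = -3*y**2 + 28*y - 25; vanishes at y ∈ {1}. (3, 1): f_x = -76 ≠ 0.
  x = 4: f_y(4, y) = -3*y**2 + 30*y - 13; no integer root y with |y| ≤ 4.
Only singular point on the grid: (-1, 3).
Classify: substitute x = -1 + u, y = 3 + v and expand: f = -u**3 + 2*u**2*v + u*v**2 - v**3 + v**2.
No constant or linear terms (consistent with a singular point). Quadratic part: v**2. Cubic part: -u**3 + 2*u**2*v + u*v**2 - v**3.
The quadratic part v**2 is a perfect square, so there is a single (double) tangent line v = 0, i.e. y = 3. Restricting the cubic part to that line (v = 0) leaves -u**3 ≠ 0, so f is not divisible by v and the branch is v² ≈ u**3 to lowest order — this is a cusp.
Classification: cusp.


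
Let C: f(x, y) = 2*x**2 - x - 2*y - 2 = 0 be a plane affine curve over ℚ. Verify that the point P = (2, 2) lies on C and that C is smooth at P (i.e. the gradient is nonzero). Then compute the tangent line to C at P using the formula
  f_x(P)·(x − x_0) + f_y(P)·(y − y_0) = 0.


Tangent line at P: 7*x - 2*y - 10 = 0.

Step 1: f(2, 2) = 0, so P lies on C.
Step 2: partial derivatives
  f_x(x, y) = 4*x - 1, f_y(x, y) = -2.
  f_x(P) = 7, f_y(P) = -2 (gradient nonzero, so P is smooth).
Step 3: tangent line at P: 7·(x − 2) + -2·(y − 2) = 0.
Expanding: 7*x - 2*y - 10 = 0.


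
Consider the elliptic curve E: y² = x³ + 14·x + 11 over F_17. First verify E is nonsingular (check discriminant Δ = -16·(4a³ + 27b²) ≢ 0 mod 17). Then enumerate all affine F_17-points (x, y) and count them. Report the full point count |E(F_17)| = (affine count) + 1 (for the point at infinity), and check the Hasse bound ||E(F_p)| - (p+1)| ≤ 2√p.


Affine points = {(1, 3), (1, 14), (2, 8), (2, 9), (5, 6), (5, 11), (9, 4), (9, 13), (11, 0), (15, 3), (15, 14), (16, 8), (16, 9)}; affine count = 13; |E(F_17)| = 14.

Discriminant check: Δ ∝ 4a³ + 27b² = 4·14³ + 27·11² = 4·2744 + 27·121 ≡ 14 (mod 17). Nonzero ⇒ E is nonsingular.
For each x ∈ F_17, compute rhs = x³ + 14·x + 11 mod 17, then count y ∈ F_17 with y² ≡ rhs.
  x = 0: rhs = 11, matching y values: none (0 points).
  x = 1: rhs = 9, matching y values: 3, 14 (2 points).
  x = 2: rhs = 13, matching y values: 8, 9 (2 points).
  x = 3: rhs = 12, matching y values: none (0 points).
  x = 4: rhs = 12, matching y values: none (0 points).
  x = 5: rhs = 2, matching y values: 6, 11 (2 points).
  x = 6: rhs = 5, matching y values: none (0 points).
  x = 7: rhs = 10, matching y values: none (0 points).
  x = 8: rhs = 6, matching y values: none (0 points).
  x = 9: rhs = 16, matching y values: 4, 13 (2 points).
  x = 10: rhs = 12, matching y values: none (0 points).
  x = 11: rhs = 0, matching y values: 0 (1 points).
  x = 12: rhs = 3, matching y values: none (0 points).
  x = 13: rhs = 10, matching y values: none (0 points).
  x = 14: rhs = 10, matching y values: none (0 points).
  x = 15: rhs = 9, matching y values: 3, 14 (2 points).
  x = 16: rhs = 13, matching y values: 8, 9 (2 points).
Total affine count: 13.
Full point count |E(F_17)| = 13 + 1 = 14.
Hasse bound: |14 − (17+1)| = |-4| = 4 ≤ 2√17 ≈ 8.2462 ✓.


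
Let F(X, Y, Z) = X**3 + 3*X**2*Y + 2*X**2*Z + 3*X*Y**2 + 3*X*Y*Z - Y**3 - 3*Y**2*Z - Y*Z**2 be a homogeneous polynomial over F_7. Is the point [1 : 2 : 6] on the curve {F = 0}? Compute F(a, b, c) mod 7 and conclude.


F(1,2,6) ≡ 6 (mod 7); P is NOT on the curve.

Evaluate F(1, 2, 6) term-by-term (mod 7).
  X**3 ↦ 1·1·1·1 = 1
  3*X**2*Y ↦ 3·1·2·1 = 6
  2*X**2*Z ↦ 2·1·1·6 = 12
  3*X*Y**2 ↦ 3·1·4·1 = 12
  3*X*Y*Z ↦ 3·1·2·6 = 36
  -Y**3 ↦ -1·1·8·1 = -8
  -3*Y**2*Z ↦ -3·1·4·6 = -72
  -Y*Z**2 ↦ -1·1·2·36 = -72
Sum: F(1, 2, 6) = (1) + (6) + (12) + (12) + (36) + (-8) + (-72) + (-72) = -85.
Reducing mod 7: -85 ≡ 6 (mod 7).
Since F(a, b, c) ≡ 6 ≠ 0 (mod 7), P does NOT lie on the curve.


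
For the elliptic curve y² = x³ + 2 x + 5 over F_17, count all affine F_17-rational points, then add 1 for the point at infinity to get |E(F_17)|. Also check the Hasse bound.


Affine points = {(1, 5), (1, 12), (2, 0), (3, 2), (3, 15), (4, 3), (4, 14), (5, 2), (5, 15), (9, 2), (9, 15), (11, 7), (11, 10), (13, 1), (13, 16), (16, 6), (16, 11)}; affine count = 17; |E(F_17)| = 18.

Discriminant check: Δ ∝ 4a³ + 27b² = 4·2³ + 27·5² = 4·8 + 27·25 ≡ 10 (mod 17). Nonzero ⇒ E is nonsingular.
For each x ∈ F_17, compute rhs = x³ + 2·x + 5 mod 17, then count y ∈ F_17 with y² ≡ rhs.
  x = 0: rhs = 5, matching y values: none (0 points).
  x = 1: rhs = 8, matching y values: 5, 12 (2 points).
  x = 2: rhs = 0, matching y values: 0 (1 points).
  x = 3: rhs = 4, matching y values: 2, 15 (2 points).
  x = 4: rhs = 9, matching y values: 3, 14 (2 points).
  x = 5: rhs = 4, matching y values: 2, 15 (2 points).
  x = 6: rhs = 12, matching y values: none (0 points).
  x = 7: rhs = 5, matching y values: none (0 points).
  x = 8: rhs = 6, matching y values: none (0 points).
  x = 9: rhs = 4, matching y values: 2, 15 (2 points).
  x = 10: rhs = 5, matching y values: none (0 points).
  x = 11: rhs = 15, matching y values: 7, 10 (2 points).
  x = 12: rhs = 6, matching y values: none (0 points).
  x = 13: rhs = 1, matching y values: 1, 16 (2 points).
  x = 14: rhs = 6, matching y values: none (0 points).
  x = 15: rhs = 10, matching y values: none (0 points).
  x = 16: rhs = 2, matching y values: 6, 11 (2 points).
Total affine count: 17.
Full point count |E(F_17)| = 17 + 1 = 18.
Hasse bound: |18 − (17+1)| = |0| = 0 ≤ 2√17 ≈ 8.2462 ✓.


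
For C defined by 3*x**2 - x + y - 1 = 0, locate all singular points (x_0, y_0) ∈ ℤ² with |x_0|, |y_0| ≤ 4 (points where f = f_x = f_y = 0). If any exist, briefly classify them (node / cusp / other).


No singular points in the scanned grid; C is smooth there.

Compute partial derivatives:
  f_x = 6*x - 1.
  f_y = 1.
f_y = 1 is a nonzero constant, so f_y never vanishes: no point (x, y) can satisfy f = f_x = f_y = 0. In particular no (x, y) ∈ {−4, ..., 4}² is singular; the curve is smooth.


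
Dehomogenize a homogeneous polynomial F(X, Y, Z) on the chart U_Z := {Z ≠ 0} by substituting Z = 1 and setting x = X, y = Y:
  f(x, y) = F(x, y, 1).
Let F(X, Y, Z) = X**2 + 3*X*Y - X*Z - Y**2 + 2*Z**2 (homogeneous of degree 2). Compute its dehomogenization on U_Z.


f(x, y) = x**2 + 3*x*y - x - y**2 + 2

On U_Z we set Z = 1. Each monomial c·X^i·Y^j·Z^k in F becomes c·x^i·y^j·1^k = c·x^i·y^j.
Substituting Z = 1: F(X, Y, 1) = x**2 + 3*x*y - x - y**2 + 2.
Note: deg(f) ≤ deg(F) = 2; strict inequality happens when F is divisible by Z (lost terms).


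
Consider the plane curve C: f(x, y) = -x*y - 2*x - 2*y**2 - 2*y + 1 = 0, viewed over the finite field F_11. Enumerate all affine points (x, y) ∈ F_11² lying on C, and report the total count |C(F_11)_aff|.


Affine F_11-points: {(0, 2), (0, 8), (1, 5), (1, 10), (2, 3), (2, 6), (6, 0), (6, 7), (10, 1), (10, 4)}; count = 10.

For each of the 121 pairs (x, y) ∈ F_11², evaluate f(x, y) mod 11. Record the zeros.
  x = 0: [0↦1, 1↦8, 2↦0, 3↦10, 4↦5, 5↦7, 6↦5, 7↦10, 8↦0, 9↦8, 10↦1]  zeros at y ∈ {2, 8}
  x = 1: [0↦10, 1↦5, 2↦7, 3↦5, 4↦10, 5↦0, 6↦8, 7↦1, 8↦1, 9↦8, 10↦0]  zeros at y ∈ {5, 10}
  x = 2: [0↦8, 1↦2, 2↦3, 3↦0, 4↦4, 5↦4, 6↦0, 7↦3, 8↦2, 9↦8, 10↦10]  zeros at y ∈ {3, 6}
  x = 3: [0↦6, 1↦10, 2↦10, 3↦6, 4↦9, 5↦8, 6↦3, 7↦5, 8↦3, 9↦8, 10↦9]  zeros at y ∈ ∅
  x = 4: [0↦4, 1↦7, 2↦6, 3↦1, 4↦3, 5↦1, 6↦6, 7↦7, 8↦4, 9↦8, 10↦8]  zeros at y ∈ ∅
  x = 5: [0↦2, 1↦4, 2↦2, 3↦7, 4↦8, 5↦5, 6↦9, 7↦9, 8↦5, 9↦8, 10↦7]  zeros at y ∈ ∅
  x = 6: [0↦0, 1↦1, 2↦9, 3↦2, 4↦2, 5↦9, 6↦1, 7↦0, 8↦6, 9↦8, 10↦6]  zeros at y ∈ {0, 7}
  x = 7: [0↦9, 1↦9, 2↦5, 3↦8, 4↦7, 5↦2, 6↦4, 7↦2, 8↦7, 9↦8, 10↦5]  zeros at y ∈ ∅
  x = 8: [0↦7, 1↦6, 2↦1, 3↦3, 4↦1, 5↦6, 6↦7, 7↦4, 8↦8, 9↦8, 10↦4]  zeros at y ∈ ∅
  x = 9: [0↦5, 1↦3, 2↦8, 3↦9, 4↦6, 5↦10, 6↦10, 7↦6, 8↦9, 9↦8, 10↦3]  zeros at y ∈ ∅
  x = 10: [0↦3, 1↦0, 2↦4, 3↦4, 4↦0, 5↦3, 6↦2, 7↦8, 8↦10, 9↦8, 10↦2]  zeros at y ∈ {1, 4}
Collecting zeros: affine points = {(0, 2), (0, 8), (1, 5), (1, 10), (2, 3), (2, 6), (6, 0), (6, 7), (10, 1), (10, 4)}.
Total count |C(F_11)_aff| = 10.


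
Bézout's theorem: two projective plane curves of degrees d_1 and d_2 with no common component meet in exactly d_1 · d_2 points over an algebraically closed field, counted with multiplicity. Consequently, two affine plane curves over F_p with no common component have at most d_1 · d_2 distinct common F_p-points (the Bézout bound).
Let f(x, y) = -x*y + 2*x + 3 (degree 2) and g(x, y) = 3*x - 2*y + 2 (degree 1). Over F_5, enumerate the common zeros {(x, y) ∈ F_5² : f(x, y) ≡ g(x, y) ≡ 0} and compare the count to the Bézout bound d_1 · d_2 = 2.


Common zeros: {(1, 0), (3, 3)}; count = 2; Bézout bound = 2.

deg(f) = 2, deg(g) = 1, so Bézout bound = 2.
Scan x ∈ F_5. For each x, list the y ∈ F_5 with f(x, y) ≡ 0 and those with g(x, y) ≡ 0 (mod 5); the common zeros in that column are the intersection.
  x = 0: f ≡ 0 at y ∈ ∅; g ≡ 0 at y ∈ {1}; common: ∅.
  x = 1: f ≡ 0 at y ∈ {0}; g ≡ 0 at y ∈ {0}; common: {0}.
  x = 2: f ≡ 0 at y ∈ {1}; g ≡ 0 at y ∈ {4}; common: ∅.
  x = 3: f ≡ 0 at y ∈ {3}; g ≡ 0 at y ∈ {3}; common: {3}.
  x = 4: f ≡ 0 at y ∈ {4}; g ≡ 0 at y ∈ {2}; common: ∅.
Collecting: common zeros = {(1, 0), (3, 3)}, so the count is 2.
Comparison with the Bézout bound: 2 ≤ 2 = deg(f)·deg(g), as expected for curves with no common component (the bound is attained).


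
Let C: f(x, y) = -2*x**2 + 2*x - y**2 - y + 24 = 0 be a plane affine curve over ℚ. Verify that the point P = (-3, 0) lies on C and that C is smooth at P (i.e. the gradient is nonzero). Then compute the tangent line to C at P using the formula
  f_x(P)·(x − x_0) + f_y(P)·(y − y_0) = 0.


Tangent line at P: 14*x - y + 42 = 0.

Step 1: f(-3, 0) = 0, so P lies on C.
Step 2: partial derivatives
  f_x(x, y) = 2 - 4*x, f_y(x, y) = -2*y - 1.
  f_x(P) = 14, f_y(P) = -1 (gradient nonzero, so P is smooth).
Step 3: tangent line at P: 14·(x − -3) + -1·(y − 0) = 0.
Expanding: 14*x - y + 42 = 0.


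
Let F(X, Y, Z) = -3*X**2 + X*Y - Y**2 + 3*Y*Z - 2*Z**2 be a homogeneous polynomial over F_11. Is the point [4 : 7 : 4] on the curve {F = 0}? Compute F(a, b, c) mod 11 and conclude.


F(4,7,4) ≡ 5 (mod 11); P is NOT on the curve.

Evaluate F(4, 7, 4) term-by-term (mod 11).
  -3*X**2 ↦ -3·16·1·1 = -48
  X*Y ↦ 1·4·7·1 = 28
  -Y**2 ↦ -1·1·49·1 = -49
  3*Y*Z ↦ 3·1·7·4 = 84
  -2*Z**2 ↦ -2·1·1·16 = -32
Sum: F(4, 7, 4) = (-48) + (28) + (-49) + (84) + (-32) = -17.
Reducing mod 11: -17 ≡ 5 (mod 11).
Since F(a, b, c) ≡ 5 ≠ 0 (mod 11), P does NOT lie on the curve.


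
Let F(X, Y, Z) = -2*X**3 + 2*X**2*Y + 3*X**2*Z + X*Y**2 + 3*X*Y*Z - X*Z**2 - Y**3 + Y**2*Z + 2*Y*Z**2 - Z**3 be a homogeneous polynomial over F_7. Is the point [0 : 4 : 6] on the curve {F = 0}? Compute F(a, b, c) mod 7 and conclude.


F(0,4,6) ≡ 6 (mod 7); P is NOT on the curve.

Evaluate F(0, 4, 6) term-by-term (mod 7).
  -2*X**3 ↦ -2·0·1·1 = 0
  2*X**2*Y ↦ 2·0·4·1 = 0
  3*X**2*Z ↦ 3·0·1·6 = 0
  X*Y**2 ↦ 1·0·16·1 = 0
  3*X*Y*Z ↦ 3·0·4·6 = 0
  -X*Z**2 ↦ -1·0·1·36 = 0
  -Y**3 ↦ -1·1·64·1 = -64
  Y**2*Z ↦ 1·1·16·6 = 96
  2*Y*Z**2 ↦ 2·1·4·36 = 288
  -Z**3 ↦ -1·1·1·216 = -216
Sum: F(0, 4, 6) = (0) + (0) + (0) + (0) + (0) + (0) + (-64) + (96) + (288) + (-216) = 104.
Reducing mod 7: 104 ≡ 6 (mod 7).
Since F(a, b, c) ≡ 6 ≠ 0 (mod 7), P does NOT lie on the curve.


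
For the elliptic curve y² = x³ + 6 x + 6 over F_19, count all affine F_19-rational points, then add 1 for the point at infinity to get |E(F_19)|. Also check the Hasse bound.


Affine points = {(0, 5), (0, 14), (2, 8), (2, 11), (5, 3), (5, 16), (6, 7), (6, 12), (7, 7), (7, 12), (11, 4), (11, 15), (12, 1), (12, 18), (13, 1), (13, 18), (17, 9), (17, 10)}; affine count = 18; |E(F_19)| = 19.

Discriminant check: Δ ∝ 4a³ + 27b² = 4·6³ + 27·6² = 4·216 + 27·36 ≡ 12 (mod 19). Nonzero ⇒ E is nonsingular.
For each x ∈ F_19, compute rhs = x³ + 6·x + 6 mod 19, then count y ∈ F_19 with y² ≡ rhs.
  x = 0: rhs = 6, matching y values: 5, 14 (2 points).
  x = 1: rhs = 13, matching y values: none (0 points).
  x = 2: rhs = 7, matching y values: 8, 11 (2 points).
  x = 3: rhs = 13, matching y values: none (0 points).
  x = 4: rhs = 18, matching y values: none (0 points).
  x = 5: rhs = 9, matching y values: 3, 16 (2 points).
  x = 6: rhs = 11, matching y values: 7, 12 (2 points).
  x = 7: rhs = 11, matching y values: 7, 12 (2 points).
  x = 8: rhs = 15, matching y values: none (0 points).
  x = 9: rhs = 10, matching y values: none (0 points).
  x = 10: rhs = 2, matching y values: none (0 points).
  x = 11: rhs = 16, matching y values: 4, 15 (2 points).
  x = 12: rhs = 1, matching y values: 1, 18 (2 points).
  x = 13: rhs = 1, matching y values: 1, 18 (2 points).
  x = 14: rhs = 3, matching y values: none (0 points).
  x = 15: rhs = 13, matching y values: none (0 points).
  x = 16: rhs = 18, matching y values: none (0 points).
  x = 17: rhs = 5, matching y values: 9, 10 (2 points).
  x = 18: rhs = 18, matching y values: none (0 points).
Total affine count: 18.
Full point count |E(F_19)| = 18 + 1 = 19.
Hasse bound: |19 − (19+1)| = |-1| = 1 ≤ 2√19 ≈ 8.7178 ✓.


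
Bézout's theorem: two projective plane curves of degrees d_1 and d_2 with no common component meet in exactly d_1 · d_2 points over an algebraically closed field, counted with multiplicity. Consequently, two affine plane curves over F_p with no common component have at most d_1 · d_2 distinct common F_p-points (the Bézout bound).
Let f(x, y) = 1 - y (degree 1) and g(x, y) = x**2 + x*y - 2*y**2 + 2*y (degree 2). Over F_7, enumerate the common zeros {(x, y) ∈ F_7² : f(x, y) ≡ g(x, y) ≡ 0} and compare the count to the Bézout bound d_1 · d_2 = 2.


Common zeros: {(0, 1), (6, 1)}; count = 2; Bézout bound = 2.

deg(f) = 1, deg(g) = 2, so Bézout bound = 2.
Scan x ∈ F_7. For each x, list the y ∈ F_7 with f(x, y) ≡ 0 and those with g(x, y) ≡ 0 (mod 7); the common zeros in that column are the intersection.
  x = 0: f ≡ 0 at y ∈ {1}; g ≡ 0 at y ∈ {0, 1}; common: {1}.
  x = 1: f ≡ 0 at y ∈ {1}; g ≡ 0 at y ∈ ∅; common: ∅.
  x = 2: f ≡ 0 at y ∈ {1}; g ≡ 0 at y ∈ ∅; common: ∅.
  x = 3: f ≡ 0 at y ∈ {1}; g ≡ 0 at y ∈ ∅; common: ∅.
  x = 4: f ≡ 0 at y ∈ {1}; g ≡ 0 at y ∈ ∅; common: ∅.
  x = 5: f ≡ 0 at y ∈ {1}; g ≡ 0 at y ∈ {3, 4}; common: ∅.
  x = 6: f ≡ 0 at y ∈ {1}; g ≡ 0 at y ∈ {1, 3}; common: {1}.
Collecting: common zeros = {(0, 1), (6, 1)}, so the count is 2.
Comparison with the Bézout bound: 2 ≤ 2 = deg(f)·deg(g), as expected for curves with no common component (the bound is attained).


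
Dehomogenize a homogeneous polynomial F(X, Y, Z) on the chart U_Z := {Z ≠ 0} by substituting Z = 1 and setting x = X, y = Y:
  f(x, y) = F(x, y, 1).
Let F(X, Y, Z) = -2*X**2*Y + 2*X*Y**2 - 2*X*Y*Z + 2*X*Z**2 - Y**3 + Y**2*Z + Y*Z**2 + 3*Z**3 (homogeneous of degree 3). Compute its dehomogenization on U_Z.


f(x, y) = -2*x**2*y + 2*x*y**2 - 2*x*y + 2*x - y**3 + y**2 + y + 3

On U_Z we set Z = 1. Each monomial c·X^i·Y^j·Z^k in F becomes c·x^i·y^j·1^k = c·x^i·y^j.
Substituting Z = 1: F(X, Y, 1) = -2*x**2*y + 2*x*y**2 - 2*x*y + 2*x - y**3 + y**2 + y + 3.
Note: deg(f) ≤ deg(F) = 3; strict inequality happens when F is divisible by Z (lost terms).


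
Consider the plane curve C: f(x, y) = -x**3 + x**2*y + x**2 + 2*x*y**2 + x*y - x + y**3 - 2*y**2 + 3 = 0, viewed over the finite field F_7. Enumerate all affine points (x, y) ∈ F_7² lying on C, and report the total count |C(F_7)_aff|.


Affine F_7-points: {(0, 4), (0, 6), (1, 2), (1, 3), (4, 0), (5, 1), (5, 4)}; count = 7.

For each of the 49 pairs (x, y) ∈ F_7², evaluate f(x, y) mod 7. Record the zeros.
  x = 0: [0↦3, 1↦2, 2↦3, 3↦5, 4↦0, 5↦1, 6↦0]  zeros at y ∈ {4, 6}
  x = 1: [0↦2, 1↦5, 2↦0, 3↦0, 4↦4, 5↦4, 6↦6]  zeros at y ∈ {2, 3}
  x = 2: [0↦4, 1↦6, 2↦4, 3↦4, 4↦5, 5↦6, 6↦6]  zeros at y ∈ ∅
  x = 3: [0↦3, 1↦6, 2↦2, 3↦4, 4↦4, 5↦1, 6↦1]  zeros at y ∈ ∅
  x = 4: [0↦0, 1↦6, 2↦2, 3↦1, 4↦2, 5↦4, 6↦6]  zeros at y ∈ {0}
  x = 5: [0↦3, 1↦0, 2↦5, 3↦3, 4↦0, 5↦2, 6↦1]  zeros at y ∈ {1, 4}
  x = 6: [0↦6, 1↦3, 2↦5, 3↦4, 4↦6, 5↦3, 6↦1]  zeros at y ∈ ∅
Collecting zeros: affine points = {(0, 4), (0, 6), (1, 2), (1, 3), (4, 0), (5, 1), (5, 4)}.
Total count |C(F_7)_aff| = 7.


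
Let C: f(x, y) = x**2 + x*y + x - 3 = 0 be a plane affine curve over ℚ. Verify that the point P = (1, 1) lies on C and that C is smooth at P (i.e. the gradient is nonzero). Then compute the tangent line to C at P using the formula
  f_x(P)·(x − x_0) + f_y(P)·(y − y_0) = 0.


Tangent line at P: 4*x + y - 5 = 0.

Step 1: f(1, 1) = 0, so P lies on C.
Step 2: partial derivatives
  f_x(x, y) = 2*x + y + 1, f_y(x, y) = x.
  f_x(P) = 4, f_y(P) = 1 (gradient nonzero, so P is smooth).
Step 3: tangent line at P: 4·(x − 1) + 1·(y − 1) = 0.
Expanding: 4*x + y - 5 = 0.


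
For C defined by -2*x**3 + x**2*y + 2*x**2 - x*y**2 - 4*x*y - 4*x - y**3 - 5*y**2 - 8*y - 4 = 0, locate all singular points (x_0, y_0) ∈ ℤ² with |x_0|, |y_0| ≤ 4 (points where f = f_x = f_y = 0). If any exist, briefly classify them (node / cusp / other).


Singular points: {(0, -2)}; classification: cusp.

Compute partial derivatives:
  f_x = -6*x**2 + 2*x*y + 4*x - y**2 - 4*y - 4.
  f_y = x**2 - 2*x*y - 4*x - 3*y**2 - 10*y - 8.
Scan x_0 ∈ {−4, ..., 4}. For each x_0, f_y(x_0, y) is a polynomial in y; find its integer roots y ∈ {−4, ..., 4}, then test f_x and f at those candidates.
  x = -4: f_y(-4, y) = -3*y**2 - 2*y + 24; no integer root y with |y| ≤ 4.
  x = -3: f_y(-3, y) = -3*y**2 - 4*y + 13; no integer root y with |y| ≤ 4.
  x = -2: f_y(-2, y) = -3*y**2 - 6*y + 4; no integer root y with |y| ≤ 4.
  x = -1: f_y(-1, y) = -3*y**2 - 8*y - 3; no integer root y with |y| ≤ 4.
  x = 0: f_y(0, y) = -3*y**2 - 10*y - 8; vanishes at y ∈ {-2}. (0, -2): f_x = 0, f = 0 — SINGULAR.
  x = 1: f_y(1, y) = -3*y**2 - 12*y - 11; no integer root y with |y| ≤ 4.
  x = 2: f_y(2, y) = -3*y**2 - 14*y - 12; no integer root y with |y| ≤ 4.
  x = 3: f_y(3, y) = -3*y**2 - 16*y - 11; no integer root y with |y| ≤ 4.
  x = 4: f_y(4, y) = -3*y**2 - 18*y - 8; no integer root y with |y| ≤ 4.
Only singular point on the grid: (0, -2).
Classify: substitute x = 0 + u, y = -2 + v and expand: f = -2*u**3 + u**2*v - u*v**2 - v**3 + v**2.
No constant or linear terms (consistent with a singular point). Quadratic part: v**2. Cubic part: -2*u**3 + u**2*v - u*v**2 - v**3.
The quadratic part v**2 is a perfect square, so there is a single (double) tangent line v = 0, i.e. y = -2. Restricting the cubic part to that line (v = 0) leaves -2*u**3 ≠ 0, so f is not divisible by v and the branch is v² ≈ 2*u**3 to lowest order — this is a cusp.
Classification: cusp.


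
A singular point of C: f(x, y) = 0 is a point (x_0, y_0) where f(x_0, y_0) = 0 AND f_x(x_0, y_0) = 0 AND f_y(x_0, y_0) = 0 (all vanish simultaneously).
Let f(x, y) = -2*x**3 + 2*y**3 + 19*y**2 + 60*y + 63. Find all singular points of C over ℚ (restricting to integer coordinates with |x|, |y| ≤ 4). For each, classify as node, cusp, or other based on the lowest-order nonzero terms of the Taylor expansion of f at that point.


Singular points: {(0, -3)}; classification: cusp.

Compute partial derivatives:
  f_x = -6*x**2.
  f_y = 6*y**2 + 38*y + 60.
Scan x_0 ∈ {−4, ..., 4}. For each x_0, f_y(x_0, y) is a polynomial in y; find its integer roots y ∈ {−4, ..., 4}, then test f_x and f at those candidates.
  x = -4: f_y(-4, y) = 6*y**2 + 38*y + 60; vanishes at y ∈ {-3}. (-4, -3): f_x = -96 ≠ 0.
  x = -3: f_y(-3, y) = 6*y**2 + 38*y + 60; vanishes at y ∈ {-3}. (-3, -3): f_x = -54 ≠ 0.
  x = -2: f_y(-2, y) = 6*y**2 + 38*y + 60; vanishes at y ∈ {-3}. (-2, -3): f_x = -24 ≠ 0.
  x = -1: f_y(-1, y) = 6*y**2 + 38*y + 60; vanishes at y ∈ {-3}. (-1, -3): f_x = -6 ≠ 0.
  x = 0: f_y(0, y) = 6*y**2 + 38*y + 60; vanishes at y ∈ {-3}. (0, -3): f_x = 0, f = 0 — SINGULAR.
  x = 1: f_y(1, y) = 6*y**2 + 38*y + 60; vanishes at y ∈ {-3}. (1, -3): f_x = -6 ≠ 0.
  x = 2: f_y(2, y) = 6*y**2 + 38*y + 60; vanishes at y ∈ {-3}. (2, -3): f_x = -24 ≠ 0.
  x = 3: f_y(3, y) = 6*y**2 + 38*y + 60; vanishes at y ∈ {-3}. (3, -3): f_x = -54 ≠ 0.
  x = 4: f_y(4, y) = 6*y**2 + 38*y + 60; vanishes at y ∈ {-3}. (4, -3): f_x = -96 ≠ 0.
Only singular point on the grid: (0, -3).
Classify: substitute x = 0 + u, y = -3 + v and expand: f = -2*u**3 + 2*v**3 + v**2.
No constant or linear terms (consistent with a singular point). Quadratic part: v**2. Cubic part: -2*u**3 + 2*v**3.
The quadratic part v**2 is a perfect square, so there is a single (double) tangent line v = 0, i.e. y = -3. Restricting the cubic part to that line (v = 0) leaves -2*u**3 ≠ 0, so f is not divisible by v and the branch is v² ≈ 2*u**3 to lowest order — this is a cusp.
Classification: cusp.


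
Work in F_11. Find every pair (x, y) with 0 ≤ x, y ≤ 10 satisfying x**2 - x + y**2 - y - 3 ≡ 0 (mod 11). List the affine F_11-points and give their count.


Affine F_11-points: {(2, 4), (2, 8), (3, 6), (4, 2), (4, 10), (6, 3), (6, 9), (8, 2), (8, 10), (9, 6), (10, 4), (10, 8)}; count = 12.

For each of the 121 pairs (x, y) ∈ F_11², evaluate f(x, y) mod 11. Record the zeros.
  x = 0: [0↦8, 1↦8, 2↦10, 3↦3, 4↦9, 5↦6, 6↦5, 7↦6, 8↦9, 9↦3, 10↦10]  zeros at y ∈ ∅
  x = 1: [0↦8, 1↦8, 2↦10, 3↦3, 4↦9, 5↦6, 6↦5, 7↦6, 8↦9, 9↦3, 10↦10]  zeros at y ∈ ∅
  x = 2: [0↦10, 1↦10, 2↦1, 3↦5, 4↦0, 5↦8, 6↦7, 7↦8, 8↦0, 9↦5, 10↦1]  zeros at y ∈ {4, 8}
  x = 3: [0↦3, 1↦3, 2↦5, 3↦9, 4↦4, 5↦1, 6↦0, 7↦1, 8↦4, 9↦9, 10↦5]  zeros at y ∈ {6}
  x = 4: [0↦9, 1↦9, 2↦0, 3↦4, 4↦10, 5↦7, 6↦6, 7↦7, 8↦10, 9↦4, 10↦0]  zeros at y ∈ {2, 10}
  x = 5: [0↦6, 1↦6, 2↦8, 3↦1, 4↦7, 5↦4, 6↦3, 7↦4, 8↦7, 9↦1, 10↦8]  zeros at y ∈ ∅
  x = 6: [0↦5, 1↦5, 2↦7, 3↦0, 4↦6, 5↦3, 6↦2, 7↦3, 8↦6, 9↦0, 10↦7]  zeros at y ∈ {3, 9}
  x = 7: [0↦6, 1↦6, 2↦8, 3↦1, 4↦7, 5↦4, 6↦3, 7↦4, 8↦7, 9↦1, 10↦8]  zeros at y ∈ ∅
  x = 8: [0↦9, 1↦9, 2↦0, 3↦4, 4↦10, 5↦7, 6↦6, 7↦7, 8↦10, 9↦4, 10↦0]  zeros at y ∈ {2, 10}
  x = 9: [0↦3, 1↦3, 2↦5, 3↦9, 4↦4, 5↦1, 6↦0, 7↦1, 8↦4, 9↦9, 10↦5]  zeros at y ∈ {6}
  x = 10: [0↦10, 1↦10, 2↦1, 3↦5, 4↦0, 5↦8, 6↦7, 7↦8, 8↦0, 9↦5, 10↦1]  zeros at y ∈ {4, 8}
Collecting zeros: affine points = {(2, 4), (2, 8), (3, 6), (4, 2), (4, 10), (6, 3), (6, 9), (8, 2), (8, 10), (9, 6), (10, 4), (10, 8)}.
Total count |C(F_11)_aff| = 12.


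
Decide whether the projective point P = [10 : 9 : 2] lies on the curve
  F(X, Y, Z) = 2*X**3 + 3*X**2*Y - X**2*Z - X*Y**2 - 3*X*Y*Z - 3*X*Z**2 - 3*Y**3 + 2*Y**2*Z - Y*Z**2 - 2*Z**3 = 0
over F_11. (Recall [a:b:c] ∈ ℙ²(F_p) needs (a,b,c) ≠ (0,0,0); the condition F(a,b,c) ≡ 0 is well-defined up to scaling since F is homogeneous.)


F(10,9,2) ≡ 4 (mod 11); P is NOT on the curve.

Evaluate F(10, 9, 2) term-by-term (mod 11).
  2*X**3 ↦ 2·1000·1·1 = 2000
  3*X**2*Y ↦ 3·100·9·1 = 2700
  -X**2*Z ↦ -1·100·1·2 = -200
  -X*Y**2 ↦ -1·10·81·1 = -810
  -3*X*Y*Z ↦ -3·10·9·2 = -540
  -3*X*Z**2 ↦ -3·10·1·4 = -120
  -3*Y**3 ↦ -3·1·729·1 = -2187
  2*Y**2*Z ↦ 2·1·81·2 = 324
  -Y*Z**2 ↦ -1·1·9·4 = -36
  -2*Z**3 ↦ -2·1·1·8 = -16
Sum: F(10, 9, 2) = (2000) + (2700) + (-200) + (-810) + (-540) + (-120) + (-2187) + (324) + (-36) + (-16) = 1115.
Reducing mod 11: 1115 ≡ 4 (mod 11).
Since F(a, b, c) ≡ 4 ≠ 0 (mod 11), P does NOT lie on the curve.


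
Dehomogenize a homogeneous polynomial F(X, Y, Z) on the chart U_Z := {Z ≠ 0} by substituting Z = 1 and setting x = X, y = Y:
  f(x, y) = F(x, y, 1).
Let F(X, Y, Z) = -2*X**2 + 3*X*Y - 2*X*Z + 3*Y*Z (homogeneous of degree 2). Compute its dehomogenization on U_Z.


f(x, y) = -2*x**2 + 3*x*y - 2*x + 3*y

On U_Z we set Z = 1. Each monomial c·X^i·Y^j·Z^k in F becomes c·x^i·y^j·1^k = c·x^i·y^j.
Substituting Z = 1: F(X, Y, 1) = -2*x**2 + 3*x*y - 2*x + 3*y.
Note: deg(f) ≤ deg(F) = 2; strict inequality happens when F is divisible by Z (lost terms).


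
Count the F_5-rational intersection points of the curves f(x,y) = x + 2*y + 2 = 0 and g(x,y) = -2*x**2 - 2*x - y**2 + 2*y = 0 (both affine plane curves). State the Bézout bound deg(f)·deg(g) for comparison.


Common zeros: {(2, 3), (4, 2)}; count = 2; Bézout bound = 2.

deg(f) = 1, deg(g) = 2, so Bézout bound = 2.
Scan x ∈ F_5. For each x, list the y ∈ F_5 with f(x, y) ≡ 0 and those with g(x, y) ≡ 0 (mod 5); the common zeros in that column are the intersection.
  x = 0: f ≡ 0 at y ∈ {4}; g ≡ 0 at y ∈ {0, 2}; common: ∅.
  x = 1: f ≡ 0 at y ∈ {1}; g ≡ 0 at y ∈ ∅; common: ∅.
  x = 2: f ≡ 0 at y ∈ {3}; g ≡ 0 at y ∈ {3, 4}; common: {3}.
  x = 3: f ≡ 0 at y ∈ {0}; g ≡ 0 at y ∈ ∅; common: ∅.
  x = 4: f ≡ 0 at y ∈ {2}; g ≡ 0 at y ∈ {0, 2}; common: {2}.
Collecting: common zeros = {(2, 3), (4, 2)}, so the count is 2.
Comparison with the Bézout bound: 2 ≤ 2 = deg(f)·deg(g), as expected for curves with no common component (the bound is attained).


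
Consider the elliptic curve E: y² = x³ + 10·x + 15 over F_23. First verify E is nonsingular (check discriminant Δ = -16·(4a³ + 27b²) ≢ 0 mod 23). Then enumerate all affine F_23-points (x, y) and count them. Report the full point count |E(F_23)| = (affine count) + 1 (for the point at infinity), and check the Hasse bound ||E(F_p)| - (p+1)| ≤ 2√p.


Affine points = {(1, 7), (1, 16), (3, 7), (3, 16), (4, 2), (4, 21), (5, 11), (5, 12), (8, 3), (8, 20), (9, 11), (9, 12), (12, 0), (14, 1), (14, 22), (16, 4), (16, 19), (18, 1), (18, 22), (19, 7), (19, 16), (20, 2), (20, 21), (22, 2), (22, 21)}; affine count = 25; |E(F_23)| = 26.

Discriminant check: Δ ∝ 4a³ + 27b² = 4·10³ + 27·15² = 4·1000 + 27·225 ≡ 1 (mod 23). Nonzero ⇒ E is nonsingular.
For each x ∈ F_23, compute rhs = x³ + 10·x + 15 mod 23, then count y ∈ F_23 with y² ≡ rhs.
  x = 0: rhs = 15, matching y values: none (0 points).
  x = 1: rhs = 3, matching y values: 7, 16 (2 points).
  x = 2: rhs = 20, matching y values: none (0 points).
  x = 3: rhs = 3, matching y values: 7, 16 (2 points).
  x = 4: rhs = 4, matching y values: 2, 21 (2 points).
  x = 5: rhs = 6, matching y values: 11, 12 (2 points).
  x = 6: rhs = 15, matching y values: none (0 points).
  x = 7: rhs = 14, matching y values: none (0 points).
  x = 8: rhs = 9, matching y values: 3, 20 (2 points).
  x = 9: rhs = 6, matching y values: 11, 12 (2 points).
  x = 10: rhs = 11, matching y values: none (0 points).
  x = 11: rhs = 7, matching y values: none (0 points).
  x = 12: rhs = 0, matching y values: 0 (1 points).
  x = 13: rhs = 19, matching y values: none (0 points).
  x = 14: rhs = 1, matching y values: 1, 22 (2 points).
  x = 15: rhs = 21, matching y values: none (0 points).
  x = 16: rhs = 16, matching y values: 4, 19 (2 points).
  x = 17: rhs = 15, matching y values: none (0 points).
  x = 18: rhs = 1, matching y values: 1, 22 (2 points).
  x = 19: rhs = 3, matching y values: 7, 16 (2 points).
  x = 20: rhs = 4, matching y values: 2, 21 (2 points).
  x = 21: rhs = 10, matching y values: none (0 points).
  x = 22: rhs = 4, matching y values: 2, 21 (2 points).
Total affine count: 25.
Full point count |E(F_23)| = 25 + 1 = 26.
Hasse bound: |26 − (23+1)| = |2| = 2 ≤ 2√23 ≈ 9.5917 ✓.


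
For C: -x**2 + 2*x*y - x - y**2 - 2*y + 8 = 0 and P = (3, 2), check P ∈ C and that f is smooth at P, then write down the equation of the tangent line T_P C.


Tangent line at P: 9 - 3*x = 0.

Step 1: f(3, 2) = 0, so P lies on C.
Step 2: partial derivatives
  f_x(x, y) = -2*x + 2*y - 1, f_y(x, y) = 2*x - 2*y - 2.
  f_x(P) = -3, f_y(P) = 0 (gradient nonzero, so P is smooth).
Step 3: tangent line at P: -3·(x − 3) + 0·(y − 2) = 0.
Expanding: 9 - 3*x = 0.


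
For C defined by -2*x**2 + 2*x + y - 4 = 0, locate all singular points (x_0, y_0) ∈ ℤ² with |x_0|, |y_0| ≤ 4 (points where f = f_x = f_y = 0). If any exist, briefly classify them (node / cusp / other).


No singular points in the scanned grid; C is smooth there.

Compute partial derivatives:
  f_x = 2 - 4*x.
  f_y = 1.
f_y = 1 is a nonzero constant, so f_y never vanishes: no point (x, y) can satisfy f = f_x = f_y = 0. In particular no (x, y) ∈ {−4, ..., 4}² is singular; the curve is smooth.


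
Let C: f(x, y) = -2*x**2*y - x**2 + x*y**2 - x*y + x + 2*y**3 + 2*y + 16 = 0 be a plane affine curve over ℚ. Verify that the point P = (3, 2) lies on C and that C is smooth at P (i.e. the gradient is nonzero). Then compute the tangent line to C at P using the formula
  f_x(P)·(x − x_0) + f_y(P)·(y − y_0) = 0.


Tangent line at P: -27*x + 17*y + 47 = 0.

Step 1: f(3, 2) = 0, so P lies on C.
Step 2: partial derivatives
  f_x(x, y) = -4*x*y - 2*x + y**2 - y + 1, f_y(x, y) = -2*x**2 + 2*x*y - x + 6*y**2 + 2.
  f_x(P) = -27, f_y(P) = 17 (gradient nonzero, so P is smooth).
Step 3: tangent line at P: -27·(x − 3) + 17·(y − 2) = 0.
Expanding: -27*x + 17*y + 47 = 0.


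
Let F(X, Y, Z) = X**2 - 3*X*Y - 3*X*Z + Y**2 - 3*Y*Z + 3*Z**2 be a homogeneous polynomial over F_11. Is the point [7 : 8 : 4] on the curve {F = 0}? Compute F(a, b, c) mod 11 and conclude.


F(7,8,4) ≡ 0 (mod 11); P is on the curve.

Evaluate F(7, 8, 4) term-by-term (mod 11).
  X**2 ↦ 1·49·1·1 = 49
  -3*X*Y ↦ -3·7·8·1 = -168
  -3*X*Z ↦ -3·7·1·4 = -84
  Y**2 ↦ 1·1·64·1 = 64
  -3*Y*Z ↦ -3·1·8·4 = -96
  3*Z**2 ↦ 3·1·1·16 = 48
Sum: F(7, 8, 4) = (49) + (-168) + (-84) + (64) + (-96) + (48) = -187.
Reducing mod 11: -187 ≡ 0 (mod 11).
Since F(a, b, c) ≡ 0 (mod 11), P lies on the curve.
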